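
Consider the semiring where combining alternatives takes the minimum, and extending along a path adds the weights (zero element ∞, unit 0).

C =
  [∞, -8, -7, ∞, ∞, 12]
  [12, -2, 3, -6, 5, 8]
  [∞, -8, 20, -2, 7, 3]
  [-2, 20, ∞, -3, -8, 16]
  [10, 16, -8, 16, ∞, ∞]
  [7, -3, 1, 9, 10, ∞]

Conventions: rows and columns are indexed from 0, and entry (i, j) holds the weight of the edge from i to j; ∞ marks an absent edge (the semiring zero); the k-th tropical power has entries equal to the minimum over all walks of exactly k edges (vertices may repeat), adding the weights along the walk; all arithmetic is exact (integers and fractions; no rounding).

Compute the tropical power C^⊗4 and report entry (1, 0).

C^⊗2:
  [4, -15, -5, -14, -3, -4]
  [-8, -5, -3, -9, -14, 6]
  [-4, -10, -5, -14, -10, 0]
  [-5, -10, -16, -6, -11, 10]
  [14, -16, 3, -10, -1, -5]
  [7, -7, 0, -9, 1, 4]
C^⊗3:
  [-16, -17, -12, -21, -22, -7]
  [-11, -16, -22, -12, -17, 0]
  [-16, -13, -18, -17, -22, -2]
  [-8, -24, -19, -18, -14, -13]
  [-12, -18, -13, -22, -18, -8]
  [-11, -9, -7, -13, -17, 1]
C^⊗4:
  [-23, -24, -30, -24, -29, -9]
  [-14, -30, -25, -24, -20, -19]
  [-19, -26, -30, -20, -25, -15]
  [-20, -27, -22, -30, -26, -16]
  [-24, -21, -26, -25, -30, -10]
  [-15, -19, -25, -16, -21, -4]
Key observation: the optimum is the walk 1->3->3->3->0, with weight (-6) + (-3) + (-3) + (-2) = -14.
Optimal value attained by: walk 1->3->3->3->0.
Answer: (C^⊗4)[1][0] = -14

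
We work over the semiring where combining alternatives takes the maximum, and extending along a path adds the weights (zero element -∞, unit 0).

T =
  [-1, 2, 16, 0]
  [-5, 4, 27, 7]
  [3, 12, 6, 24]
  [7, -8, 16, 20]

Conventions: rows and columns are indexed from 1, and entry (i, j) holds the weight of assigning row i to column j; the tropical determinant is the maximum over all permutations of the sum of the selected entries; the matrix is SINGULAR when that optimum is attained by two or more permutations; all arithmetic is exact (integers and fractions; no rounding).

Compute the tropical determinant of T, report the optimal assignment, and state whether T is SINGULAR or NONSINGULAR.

σ = (1, 2, 3, 4): (-1) + 4 + 6 + 20 = 29
σ = (1, 2, 4, 3): (-1) + 4 + 24 + 16 = 43
σ = (1, 3, 2, 4): (-1) + 27 + 12 + 20 = 58
σ = (1, 3, 4, 2): (-1) + 27 + 24 + (-8) = 42
σ = (1, 4, 2, 3): (-1) + 7 + 12 + 16 = 34
σ = (1, 4, 3, 2): (-1) + 7 + 6 + (-8) = 4
σ = (2, 1, 3, 4): 2 + (-5) + 6 + 20 = 23
σ = (2, 1, 4, 3): 2 + (-5) + 24 + 16 = 37
σ = (2, 3, 1, 4): 2 + 27 + 3 + 20 = 52
σ = (2, 3, 4, 1): 2 + 27 + 24 + 7 = 60
σ = (2, 4, 1, 3): 2 + 7 + 3 + 16 = 28
σ = (2, 4, 3, 1): 2 + 7 + 6 + 7 = 22
σ = (3, 1, 2, 4): 16 + (-5) + 12 + 20 = 43
σ = (3, 1, 4, 2): 16 + (-5) + 24 + (-8) = 27
σ = (3, 2, 1, 4): 16 + 4 + 3 + 20 = 43
σ = (3, 2, 4, 1): 16 + 4 + 24 + 7 = 51
σ = (3, 4, 1, 2): 16 + 7 + 3 + (-8) = 18
σ = (3, 4, 2, 1): 16 + 7 + 12 + 7 = 42
σ = (4, 1, 2, 3): 0 + (-5) + 12 + 16 = 23
σ = (4, 1, 3, 2): 0 + (-5) + 6 + (-8) = -7
σ = (4, 2, 1, 3): 0 + 4 + 3 + 16 = 23
σ = (4, 2, 3, 1): 0 + 4 + 6 + 7 = 17
σ = (4, 3, 1, 2): 0 + 27 + 3 + (-8) = 22
σ = (4, 3, 2, 1): 0 + 27 + 12 + 7 = 46
Optimal value attained by: σ = (2, 3, 4, 1).
Answer: det⊕(T) = 60; verdict: NONSINGULAR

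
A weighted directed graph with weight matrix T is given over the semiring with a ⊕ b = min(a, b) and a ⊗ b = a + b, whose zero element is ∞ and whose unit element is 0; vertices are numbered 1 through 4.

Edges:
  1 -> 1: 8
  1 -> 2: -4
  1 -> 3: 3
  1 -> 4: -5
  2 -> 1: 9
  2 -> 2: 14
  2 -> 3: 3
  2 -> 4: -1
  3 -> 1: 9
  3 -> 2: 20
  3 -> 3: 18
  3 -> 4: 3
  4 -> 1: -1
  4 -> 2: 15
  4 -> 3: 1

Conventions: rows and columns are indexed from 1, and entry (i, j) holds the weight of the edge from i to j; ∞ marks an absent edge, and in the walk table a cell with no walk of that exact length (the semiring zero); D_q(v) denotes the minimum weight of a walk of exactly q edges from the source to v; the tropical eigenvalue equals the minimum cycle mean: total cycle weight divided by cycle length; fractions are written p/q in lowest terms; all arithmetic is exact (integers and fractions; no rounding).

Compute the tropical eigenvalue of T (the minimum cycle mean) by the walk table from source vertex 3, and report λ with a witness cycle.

q=0: [∞, ∞, 0, ∞]
q=1: [9, 20, 18, 3]
q=2: [2, 5, 4, 4]
q=3: [3, -2, 5, -3]
q=4: [-4, -1, -2, -3]
Optimal cycle mean attained by: cycle 1->4->1, total (-5) + (-1), length 2.
Answer: λ = -3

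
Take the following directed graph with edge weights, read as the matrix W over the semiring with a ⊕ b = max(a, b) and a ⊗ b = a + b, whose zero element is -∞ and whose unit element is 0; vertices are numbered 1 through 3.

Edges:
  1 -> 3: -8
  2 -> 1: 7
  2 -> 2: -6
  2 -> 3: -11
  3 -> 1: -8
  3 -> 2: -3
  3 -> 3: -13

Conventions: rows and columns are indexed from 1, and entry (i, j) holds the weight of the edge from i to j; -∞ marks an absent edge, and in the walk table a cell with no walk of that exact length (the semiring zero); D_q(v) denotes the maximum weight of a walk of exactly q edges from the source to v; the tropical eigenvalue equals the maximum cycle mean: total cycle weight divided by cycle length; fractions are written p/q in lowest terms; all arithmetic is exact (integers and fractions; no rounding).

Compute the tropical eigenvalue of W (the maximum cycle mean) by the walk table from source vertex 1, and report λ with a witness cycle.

q=0: [0, -∞, -∞]
q=1: [-∞, -∞, -8]
q=2: [-16, -11, -21]
q=3: [-4, -17, -22]
Optimal cycle mean attained by: cycle 1->3->2->1, total (-8) + (-3) + 7, length 3.
Answer: λ = -4/3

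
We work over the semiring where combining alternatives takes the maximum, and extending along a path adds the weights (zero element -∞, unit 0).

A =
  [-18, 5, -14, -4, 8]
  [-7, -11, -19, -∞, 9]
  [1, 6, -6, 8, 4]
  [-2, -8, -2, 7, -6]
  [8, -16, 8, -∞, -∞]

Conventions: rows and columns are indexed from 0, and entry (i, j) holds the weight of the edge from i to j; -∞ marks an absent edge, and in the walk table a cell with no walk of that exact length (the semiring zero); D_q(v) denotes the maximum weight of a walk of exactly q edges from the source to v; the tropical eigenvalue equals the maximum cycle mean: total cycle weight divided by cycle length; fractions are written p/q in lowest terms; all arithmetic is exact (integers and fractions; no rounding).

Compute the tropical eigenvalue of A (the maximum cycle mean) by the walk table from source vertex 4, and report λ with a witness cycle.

q=0: [-∞, -∞, -∞, -∞, 0]
q=1: [8, -16, 8, -∞, -∞]
q=2: [9, 14, 2, 16, 16]
q=3: [24, 14, 24, 23, 23]
q=4: [31, 30, 31, 32, 32]
q=5: [40, 37, 40, 39, 39]
Optimal cycle mean attained by: cycle 0->4->0, total 8 + 8, length 2.
Answer: λ = 8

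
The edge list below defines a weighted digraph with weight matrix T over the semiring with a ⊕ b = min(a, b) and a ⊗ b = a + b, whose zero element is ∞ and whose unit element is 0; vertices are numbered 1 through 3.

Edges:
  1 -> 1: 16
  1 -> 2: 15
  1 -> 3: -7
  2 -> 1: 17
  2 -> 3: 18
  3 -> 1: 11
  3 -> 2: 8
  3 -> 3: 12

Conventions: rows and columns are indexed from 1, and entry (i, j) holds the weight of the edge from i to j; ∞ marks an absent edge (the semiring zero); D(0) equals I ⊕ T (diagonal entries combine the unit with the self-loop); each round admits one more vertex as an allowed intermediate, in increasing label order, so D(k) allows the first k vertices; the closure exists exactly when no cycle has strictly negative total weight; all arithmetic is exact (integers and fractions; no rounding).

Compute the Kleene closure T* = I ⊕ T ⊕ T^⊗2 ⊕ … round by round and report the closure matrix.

D(0):
  [0, 15, -7]
  [17, 0, 18]
  [11, 8, 0]
D(1):
  [0, 15, -7]
  [17, 0, 10]
  [11, 8, 0]
D(2):
  [0, 15, -7]
  [17, 0, 10]
  [11, 8, 0]
D(3):
  [0, 1, -7]
  [17, 0, 10]
  [11, 8, 0]
Answer: T* = [[0, 1, -7], [17, 0, 10], [11, 8, 0]]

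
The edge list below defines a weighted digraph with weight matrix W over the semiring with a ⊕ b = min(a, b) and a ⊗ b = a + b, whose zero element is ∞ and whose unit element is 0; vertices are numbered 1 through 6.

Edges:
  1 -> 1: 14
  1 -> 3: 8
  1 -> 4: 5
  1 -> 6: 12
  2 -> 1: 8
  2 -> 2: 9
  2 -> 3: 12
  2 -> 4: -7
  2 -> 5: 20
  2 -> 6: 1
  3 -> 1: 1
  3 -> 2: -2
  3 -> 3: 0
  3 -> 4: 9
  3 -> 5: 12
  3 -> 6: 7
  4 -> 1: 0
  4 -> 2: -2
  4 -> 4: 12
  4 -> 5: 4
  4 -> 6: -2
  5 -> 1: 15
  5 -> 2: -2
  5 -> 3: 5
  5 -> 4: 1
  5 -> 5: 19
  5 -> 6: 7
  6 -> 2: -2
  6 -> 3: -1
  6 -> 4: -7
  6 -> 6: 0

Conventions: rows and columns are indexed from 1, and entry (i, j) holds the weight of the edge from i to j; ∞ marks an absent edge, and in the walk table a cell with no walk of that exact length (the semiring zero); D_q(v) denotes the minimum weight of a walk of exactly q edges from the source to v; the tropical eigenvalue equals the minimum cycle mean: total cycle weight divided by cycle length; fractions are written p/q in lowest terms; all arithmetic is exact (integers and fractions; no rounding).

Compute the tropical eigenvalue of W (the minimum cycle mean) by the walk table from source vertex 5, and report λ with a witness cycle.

q=0: [∞, ∞, ∞, ∞, 0, ∞]
q=1: [15, -2, 5, 1, 19, 7]
q=2: [1, -1, 5, -9, 5, -1]
q=3: [-9, -11, -2, -8, -5, -11]
q=4: [-8, -13, -12, -18, -4, -11]
q=5: [-18, -20, -12, -20, -14, -20]
q=6: [-20, -22, -21, -27, -16, -22]
Optimal cycle mean attained by: cycle 2->4->2, total (-7) + (-2), length 2.
Answer: λ = -9/2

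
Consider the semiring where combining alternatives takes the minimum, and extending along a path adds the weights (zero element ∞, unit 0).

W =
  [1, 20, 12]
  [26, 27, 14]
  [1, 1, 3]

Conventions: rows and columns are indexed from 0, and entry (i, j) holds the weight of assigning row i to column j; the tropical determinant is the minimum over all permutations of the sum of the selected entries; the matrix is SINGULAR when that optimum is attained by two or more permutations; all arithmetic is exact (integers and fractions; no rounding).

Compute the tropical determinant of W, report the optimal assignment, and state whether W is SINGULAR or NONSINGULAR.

σ = (0, 1, 2): 1 + 27 + 3 = 31
σ = (0, 2, 1): 1 + 14 + 1 = 16
σ = (1, 0, 2): 20 + 26 + 3 = 49
σ = (1, 2, 0): 20 + 14 + 1 = 35
σ = (2, 0, 1): 12 + 26 + 1 = 39
σ = (2, 1, 0): 12 + 27 + 1 = 40
Optimal value attained by: σ = (0, 2, 1).
Answer: det⊕(W) = 16; verdict: NONSINGULAR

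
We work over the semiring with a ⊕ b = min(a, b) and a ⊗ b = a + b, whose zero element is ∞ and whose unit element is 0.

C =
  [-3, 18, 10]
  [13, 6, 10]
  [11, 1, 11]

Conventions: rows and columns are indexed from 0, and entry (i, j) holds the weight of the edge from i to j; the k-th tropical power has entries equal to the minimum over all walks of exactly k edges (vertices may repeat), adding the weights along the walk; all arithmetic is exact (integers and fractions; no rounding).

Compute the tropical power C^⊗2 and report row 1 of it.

C^⊗2:
  [-6, 11, 7]
  [10, 11, 16]
  [8, 7, 11]
Answer: row 1 of C^⊗2 = [10, 11, 16]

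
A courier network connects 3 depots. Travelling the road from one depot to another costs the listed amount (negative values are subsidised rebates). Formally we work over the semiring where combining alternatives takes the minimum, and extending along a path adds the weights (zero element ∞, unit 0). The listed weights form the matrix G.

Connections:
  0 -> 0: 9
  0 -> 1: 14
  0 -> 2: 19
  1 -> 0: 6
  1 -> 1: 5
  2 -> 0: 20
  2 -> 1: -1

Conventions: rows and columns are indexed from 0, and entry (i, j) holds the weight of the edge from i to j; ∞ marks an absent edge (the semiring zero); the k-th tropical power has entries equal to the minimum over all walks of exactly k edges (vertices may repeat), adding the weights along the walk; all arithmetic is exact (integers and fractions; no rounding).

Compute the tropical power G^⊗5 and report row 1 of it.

G^⊗2:
  [18, 18, 28]
  [11, 10, 25]
  [5, 4, 39]
G^⊗3:
  [24, 23, 37]
  [16, 15, 30]
  [10, 9, 24]
G^⊗4:
  [29, 28, 43]
  [21, 20, 35]
  [15, 14, 29]
G^⊗5:
  [34, 33, 48]
  [26, 25, 40]
  [20, 19, 34]
Answer: row 1 of G^⊗5 = [26, 25, 40]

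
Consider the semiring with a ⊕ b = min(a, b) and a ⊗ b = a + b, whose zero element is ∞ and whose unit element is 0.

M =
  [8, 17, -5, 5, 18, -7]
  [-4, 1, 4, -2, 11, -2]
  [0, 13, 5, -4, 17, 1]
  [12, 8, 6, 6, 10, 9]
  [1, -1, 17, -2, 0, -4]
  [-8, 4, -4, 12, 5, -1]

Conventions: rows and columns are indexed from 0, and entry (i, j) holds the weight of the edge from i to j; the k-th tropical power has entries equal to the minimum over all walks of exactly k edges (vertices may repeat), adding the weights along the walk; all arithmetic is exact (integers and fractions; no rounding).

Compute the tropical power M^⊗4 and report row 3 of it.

M^⊗2:
  [-15, -3, -11, -9, -2, -8]
  [-10, 2, -9, -1, 3, -11]
  [-7, 4, -5, 1, 6, -7]
  [1, 9, 5, 2, 10, 5]
  [-12, -1, -8, -3, 0, -6]
  [-9, 3, -13, -8, 4, -15]
M^⊗3:
  [-16, -4, -20, -15, -3, -22]
  [-19, -7, -15, -13, -6, -17]
  [-15, -3, -12, -9, -2, -14]
  [-3, 9, -4, 1, 10, -6]
  [-14, -2, -17, -12, -1, -19]
  [-23, -11, -19, -17, -10, -16]
M^⊗4:
  [-30, -18, -26, -24, -17, -23]
  [-25, -13, -24, -19, -12, -26]
  [-22, -10, -20, -16, -9, -22]
  [-14, -2, -10, -8, -1, -10]
  [-27, -15, -23, -21, -14, -21]
  [-24, -12, -28, -23, -11, -30]
Answer: row 3 of M^⊗4 = [-14, -2, -10, -8, -1, -10]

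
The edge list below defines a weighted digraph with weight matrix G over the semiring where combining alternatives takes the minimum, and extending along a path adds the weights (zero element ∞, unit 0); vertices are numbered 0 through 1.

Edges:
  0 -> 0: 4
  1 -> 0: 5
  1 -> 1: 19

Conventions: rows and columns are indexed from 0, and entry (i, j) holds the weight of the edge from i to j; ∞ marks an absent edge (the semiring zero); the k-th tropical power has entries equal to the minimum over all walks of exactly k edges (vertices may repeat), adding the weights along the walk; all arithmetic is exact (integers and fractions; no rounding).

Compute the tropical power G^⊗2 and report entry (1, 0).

G^⊗2:
  [8, ∞]
  [9, 38]
Key observation: the optimum is the walk 1->0->0, with weight 5 + 4 = 9.
Optimal value attained by: walk 1->0->0.
Answer: (G^⊗2)[1][0] = 9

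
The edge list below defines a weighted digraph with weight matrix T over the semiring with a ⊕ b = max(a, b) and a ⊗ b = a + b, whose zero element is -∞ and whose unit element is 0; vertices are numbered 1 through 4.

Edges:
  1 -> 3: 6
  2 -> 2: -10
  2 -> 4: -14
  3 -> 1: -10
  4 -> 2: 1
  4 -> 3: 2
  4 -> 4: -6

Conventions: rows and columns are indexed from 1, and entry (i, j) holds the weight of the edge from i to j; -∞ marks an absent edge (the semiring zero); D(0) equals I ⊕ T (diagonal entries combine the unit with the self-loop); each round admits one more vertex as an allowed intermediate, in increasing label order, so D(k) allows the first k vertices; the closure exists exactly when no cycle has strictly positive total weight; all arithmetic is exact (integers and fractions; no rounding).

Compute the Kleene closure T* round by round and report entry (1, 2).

D(0):
  [0, -∞, 6, -∞]
  [-∞, 0, -∞, -14]
  [-10, -∞, 0, -∞]
  [-∞, 1, 2, 0]
D(1):
  [0, -∞, 6, -∞]
  [-∞, 0, -∞, -14]
  [-10, -∞, 0, -∞]
  [-∞, 1, 2, 0]
D(2):
  [0, -∞, 6, -∞]
  [-∞, 0, -∞, -14]
  [-10, -∞, 0, -∞]
  [-∞, 1, 2, 0]
D(3):
  [0, -∞, 6, -∞]
  [-∞, 0, -∞, -14]
  [-10, -∞, 0, -∞]
  [-8, 1, 2, 0]
D(4):
  [0, -∞, 6, -∞]
  [-22, 0, -12, -14]
  [-10, -∞, 0, -∞]
  [-8, 1, 2, 0]
Answer: T*[1][2] = -∞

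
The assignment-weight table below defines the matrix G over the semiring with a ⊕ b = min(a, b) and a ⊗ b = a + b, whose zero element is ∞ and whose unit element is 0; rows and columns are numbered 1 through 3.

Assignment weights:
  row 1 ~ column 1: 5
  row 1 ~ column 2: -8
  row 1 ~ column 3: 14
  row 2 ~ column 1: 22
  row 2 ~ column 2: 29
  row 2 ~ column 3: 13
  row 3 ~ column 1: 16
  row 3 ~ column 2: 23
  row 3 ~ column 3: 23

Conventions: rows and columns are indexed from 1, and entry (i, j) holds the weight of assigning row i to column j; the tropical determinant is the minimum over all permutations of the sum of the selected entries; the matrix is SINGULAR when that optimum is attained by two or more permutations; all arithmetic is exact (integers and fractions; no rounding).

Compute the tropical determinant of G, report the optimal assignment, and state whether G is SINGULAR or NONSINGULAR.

σ = (1, 2, 3): 5 + 29 + 23 = 57
σ = (1, 3, 2): 5 + 13 + 23 = 41
σ = (2, 1, 3): (-8) + 22 + 23 = 37
σ = (2, 3, 1): (-8) + 13 + 16 = 21
σ = (3, 1, 2): 14 + 22 + 23 = 59
σ = (3, 2, 1): 14 + 29 + 16 = 59
Optimal value attained by: σ = (2, 3, 1).
Answer: det⊕(G) = 21; verdict: NONSINGULAR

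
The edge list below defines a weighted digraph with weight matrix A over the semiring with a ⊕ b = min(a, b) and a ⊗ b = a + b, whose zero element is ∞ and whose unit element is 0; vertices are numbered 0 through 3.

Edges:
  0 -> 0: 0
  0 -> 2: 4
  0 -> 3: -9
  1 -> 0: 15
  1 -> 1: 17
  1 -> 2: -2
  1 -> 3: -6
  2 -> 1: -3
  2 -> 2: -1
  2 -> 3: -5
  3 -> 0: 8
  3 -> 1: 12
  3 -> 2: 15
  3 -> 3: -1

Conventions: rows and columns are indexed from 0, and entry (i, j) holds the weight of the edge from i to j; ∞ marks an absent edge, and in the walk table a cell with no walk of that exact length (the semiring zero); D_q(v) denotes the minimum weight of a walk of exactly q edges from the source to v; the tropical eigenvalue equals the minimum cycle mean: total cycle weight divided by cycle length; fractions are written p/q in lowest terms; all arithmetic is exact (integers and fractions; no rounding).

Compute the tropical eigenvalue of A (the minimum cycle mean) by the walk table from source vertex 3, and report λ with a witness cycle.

q=0: [∞, ∞, ∞, 0]
q=1: [8, 12, 15, -1]
q=2: [7, 11, 10, -2]
q=3: [6, 7, 9, -3]
q=4: [5, 6, 5, -4]
Optimal cycle mean attained by: cycle 1->2->1, total (-2) + (-3), length 2.
Answer: λ = -5/2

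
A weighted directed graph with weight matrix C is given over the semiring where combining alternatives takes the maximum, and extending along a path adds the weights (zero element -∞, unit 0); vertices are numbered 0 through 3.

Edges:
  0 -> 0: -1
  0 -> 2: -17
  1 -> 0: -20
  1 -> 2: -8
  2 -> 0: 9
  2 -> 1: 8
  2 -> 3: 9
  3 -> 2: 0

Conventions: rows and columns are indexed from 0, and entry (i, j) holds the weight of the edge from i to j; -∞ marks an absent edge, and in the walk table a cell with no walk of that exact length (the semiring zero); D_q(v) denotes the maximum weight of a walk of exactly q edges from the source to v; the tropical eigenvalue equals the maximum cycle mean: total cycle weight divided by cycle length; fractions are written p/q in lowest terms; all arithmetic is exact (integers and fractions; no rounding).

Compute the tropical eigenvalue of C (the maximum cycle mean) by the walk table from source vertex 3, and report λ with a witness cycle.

q=0: [-∞, -∞, -∞, 0]
q=1: [-∞, -∞, 0, -∞]
q=2: [9, 8, -∞, 9]
q=3: [8, -∞, 9, -∞]
q=4: [18, 17, -9, 18]
Optimal cycle mean attained by: cycle 2->3->2, total 9 + 0, length 2.
Answer: λ = 9/2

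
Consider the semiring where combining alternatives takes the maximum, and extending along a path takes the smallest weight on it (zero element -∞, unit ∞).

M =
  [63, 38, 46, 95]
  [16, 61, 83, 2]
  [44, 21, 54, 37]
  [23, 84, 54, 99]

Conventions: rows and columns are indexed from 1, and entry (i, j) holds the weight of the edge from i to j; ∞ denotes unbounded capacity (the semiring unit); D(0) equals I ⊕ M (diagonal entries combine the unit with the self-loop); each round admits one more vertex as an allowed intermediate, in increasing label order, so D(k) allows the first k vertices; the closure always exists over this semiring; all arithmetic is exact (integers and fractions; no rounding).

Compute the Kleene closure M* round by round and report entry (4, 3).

D(0):
  [∞, 38, 46, 95]
  [16, ∞, 83, 2]
  [44, 21, ∞, 37]
  [23, 84, 54, ∞]
D(1):
  [∞, 38, 46, 95]
  [16, ∞, 83, 16]
  [44, 38, ∞, 44]
  [23, 84, 54, ∞]
D(2):
  [∞, 38, 46, 95]
  [16, ∞, 83, 16]
  [44, 38, ∞, 44]
  [23, 84, 83, ∞]
D(3):
  [∞, 38, 46, 95]
  [44, ∞, 83, 44]
  [44, 38, ∞, 44]
  [44, 84, 83, ∞]
D(4):
  [∞, 84, 83, 95]
  [44, ∞, 83, 44]
  [44, 44, ∞, 44]
  [44, 84, 83, ∞]
Answer: M*[4][3] = 83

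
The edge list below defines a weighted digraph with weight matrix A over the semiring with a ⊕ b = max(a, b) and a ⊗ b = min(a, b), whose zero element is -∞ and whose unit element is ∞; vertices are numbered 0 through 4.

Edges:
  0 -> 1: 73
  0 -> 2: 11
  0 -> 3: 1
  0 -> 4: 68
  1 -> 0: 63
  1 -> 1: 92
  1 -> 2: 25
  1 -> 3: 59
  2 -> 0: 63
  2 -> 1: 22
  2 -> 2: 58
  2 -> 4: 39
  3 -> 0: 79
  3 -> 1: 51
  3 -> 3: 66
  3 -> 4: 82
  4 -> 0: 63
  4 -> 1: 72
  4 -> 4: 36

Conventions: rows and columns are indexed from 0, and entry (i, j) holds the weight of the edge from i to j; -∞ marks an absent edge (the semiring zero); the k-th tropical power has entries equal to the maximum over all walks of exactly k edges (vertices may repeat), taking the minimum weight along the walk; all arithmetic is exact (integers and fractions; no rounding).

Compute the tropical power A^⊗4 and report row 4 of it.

A^⊗2:
  [63, 73, 25, 59, 36]
  [63, 92, 25, 59, 63]
  [58, 63, 58, 22, 63]
  [66, 73, 25, 66, 68]
  [63, 72, 25, 59, 63]
A^⊗3:
  [63, 73, 25, 59, 63]
  [63, 92, 25, 59, 63]
  [63, 63, 58, 59, 58]
  [66, 73, 25, 66, 66]
  [63, 72, 25, 59, 63]
A^⊗4:
  [63, 73, 25, 59, 63]
  [63, 92, 25, 59, 63]
  [63, 63, 58, 59, 63]
  [66, 73, 25, 66, 66]
  [63, 72, 25, 59, 63]
Answer: row 4 of A^⊗4 = [63, 72, 25, 59, 63]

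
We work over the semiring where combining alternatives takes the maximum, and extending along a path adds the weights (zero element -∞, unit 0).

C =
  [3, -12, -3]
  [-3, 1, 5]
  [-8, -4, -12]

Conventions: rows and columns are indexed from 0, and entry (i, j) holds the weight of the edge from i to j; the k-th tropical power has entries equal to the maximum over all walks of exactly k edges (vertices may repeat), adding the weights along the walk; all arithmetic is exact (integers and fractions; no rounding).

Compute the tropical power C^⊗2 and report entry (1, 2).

C^⊗2:
  [6, -7, 0]
  [0, 2, 6]
  [-5, -3, 1]
Key observation: the optimum is the walk 1->1->2, with weight 1 + 5 = 6.
Optimal value attained by: walk 1->1->2.
Answer: (C^⊗2)[1][2] = 6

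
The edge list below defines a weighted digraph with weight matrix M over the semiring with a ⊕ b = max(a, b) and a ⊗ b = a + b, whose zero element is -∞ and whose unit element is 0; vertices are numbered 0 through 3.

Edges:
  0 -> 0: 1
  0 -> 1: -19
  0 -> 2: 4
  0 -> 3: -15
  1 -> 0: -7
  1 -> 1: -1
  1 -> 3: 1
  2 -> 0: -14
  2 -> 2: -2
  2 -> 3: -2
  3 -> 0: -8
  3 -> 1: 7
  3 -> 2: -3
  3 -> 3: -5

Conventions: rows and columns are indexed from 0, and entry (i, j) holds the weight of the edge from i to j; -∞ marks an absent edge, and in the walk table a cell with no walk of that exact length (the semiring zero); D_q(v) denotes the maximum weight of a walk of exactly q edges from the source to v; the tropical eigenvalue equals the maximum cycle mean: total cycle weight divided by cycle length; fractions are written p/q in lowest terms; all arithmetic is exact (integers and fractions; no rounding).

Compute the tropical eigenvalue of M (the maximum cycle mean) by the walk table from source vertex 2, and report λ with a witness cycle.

q=0: [-∞, -∞, 0, -∞]
q=1: [-14, -∞, -2, -2]
q=2: [-10, 5, -4, -4]
q=3: [-2, 4, -6, 6]
q=4: [-1, 13, 3, 5]
Optimal cycle mean attained by: cycle 1->3->1, total 1 + 7, length 2.
Answer: λ = 4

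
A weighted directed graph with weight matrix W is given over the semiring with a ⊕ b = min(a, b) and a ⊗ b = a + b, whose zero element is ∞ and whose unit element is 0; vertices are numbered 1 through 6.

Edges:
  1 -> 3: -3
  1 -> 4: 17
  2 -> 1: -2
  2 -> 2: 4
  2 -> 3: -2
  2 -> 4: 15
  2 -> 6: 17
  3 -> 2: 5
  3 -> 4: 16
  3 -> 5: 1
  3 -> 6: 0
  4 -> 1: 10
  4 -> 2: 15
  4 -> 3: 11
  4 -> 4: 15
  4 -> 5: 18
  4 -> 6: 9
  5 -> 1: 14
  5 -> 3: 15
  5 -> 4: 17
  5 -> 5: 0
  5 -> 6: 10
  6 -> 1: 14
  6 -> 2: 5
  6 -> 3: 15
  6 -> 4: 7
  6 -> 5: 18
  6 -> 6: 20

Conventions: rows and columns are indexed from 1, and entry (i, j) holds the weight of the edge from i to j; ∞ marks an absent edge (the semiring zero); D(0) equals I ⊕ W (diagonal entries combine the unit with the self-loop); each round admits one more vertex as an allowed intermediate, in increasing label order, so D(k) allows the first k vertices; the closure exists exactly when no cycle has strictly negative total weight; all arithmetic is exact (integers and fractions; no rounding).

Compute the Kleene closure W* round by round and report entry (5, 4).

D(0):
  [0, ∞, -3, 17, ∞, ∞]
  [-2, 0, -2, 15, ∞, 17]
  [∞, 5, 0, 16, 1, 0]
  [10, 15, 11, 0, 18, 9]
  [14, ∞, 15, 17, 0, 10]
  [14, 5, 15, 7, 18, 0]
D(1):
  [0, ∞, -3, 17, ∞, ∞]
  [-2, 0, -5, 15, ∞, 17]
  [∞, 5, 0, 16, 1, 0]
  [10, 15, 7, 0, 18, 9]
  [14, ∞, 11, 17, 0, 10]
  [14, 5, 11, 7, 18, 0]
D(2):
  [0, ∞, -3, 17, ∞, ∞]
  [-2, 0, -5, 15, ∞, 17]
  [3, 5, 0, 16, 1, 0]
  [10, 15, 7, 0, 18, 9]
  [14, ∞, 11, 17, 0, 10]
  [3, 5, 0, 7, 18, 0]
D(3):
  [0, 2, -3, 13, -2, -3]
  [-2, 0, -5, 11, -4, -5]
  [3, 5, 0, 16, 1, 0]
  [10, 12, 7, 0, 8, 7]
  [14, 16, 11, 17, 0, 10]
  [3, 5, 0, 7, 1, 0]
D(4):
  [0, 2, -3, 13, -2, -3]
  [-2, 0, -5, 11, -4, -5]
  [3, 5, 0, 16, 1, 0]
  [10, 12, 7, 0, 8, 7]
  [14, 16, 11, 17, 0, 10]
  [3, 5, 0, 7, 1, 0]
D(5):
  [0, 2, -3, 13, -2, -3]
  [-2, 0, -5, 11, -4, -5]
  [3, 5, 0, 16, 1, 0]
  [10, 12, 7, 0, 8, 7]
  [14, 16, 11, 17, 0, 10]
  [3, 5, 0, 7, 1, 0]
D(6):
  [0, 2, -3, 4, -2, -3]
  [-2, 0, -5, 2, -4, -5]
  [3, 5, 0, 7, 1, 0]
  [10, 12, 7, 0, 8, 7]
  [13, 15, 10, 17, 0, 10]
  [3, 5, 0, 7, 1, 0]
Answer: W*[5][4] = 17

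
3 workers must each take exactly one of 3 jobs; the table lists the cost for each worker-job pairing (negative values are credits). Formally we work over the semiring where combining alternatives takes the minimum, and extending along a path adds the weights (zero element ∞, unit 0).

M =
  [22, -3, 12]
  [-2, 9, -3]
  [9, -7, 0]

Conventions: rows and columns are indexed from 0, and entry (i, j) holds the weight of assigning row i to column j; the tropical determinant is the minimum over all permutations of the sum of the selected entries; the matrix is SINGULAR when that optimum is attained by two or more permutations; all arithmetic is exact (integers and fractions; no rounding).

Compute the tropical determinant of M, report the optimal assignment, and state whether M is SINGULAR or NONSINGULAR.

σ = (0, 1, 2): 22 + 9 + 0 = 31
σ = (0, 2, 1): 22 + (-3) + (-7) = 12
σ = (1, 0, 2): (-3) + (-2) + 0 = -5
σ = (1, 2, 0): (-3) + (-3) + 9 = 3
σ = (2, 0, 1): 12 + (-2) + (-7) = 3
σ = (2, 1, 0): 12 + 9 + 9 = 30
Optimal value attained by: σ = (1, 0, 2).
Answer: det⊕(M) = -5; verdict: NONSINGULAR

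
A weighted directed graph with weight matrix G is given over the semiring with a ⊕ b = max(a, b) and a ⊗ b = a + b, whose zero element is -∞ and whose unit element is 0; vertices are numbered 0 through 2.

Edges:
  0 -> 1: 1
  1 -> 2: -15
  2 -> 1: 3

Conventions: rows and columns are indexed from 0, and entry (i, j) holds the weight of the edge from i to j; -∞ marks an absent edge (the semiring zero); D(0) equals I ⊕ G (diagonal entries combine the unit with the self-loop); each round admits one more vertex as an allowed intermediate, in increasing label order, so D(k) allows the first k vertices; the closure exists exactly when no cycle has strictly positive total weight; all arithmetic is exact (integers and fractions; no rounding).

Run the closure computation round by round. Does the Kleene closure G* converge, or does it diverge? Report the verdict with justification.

D(0):
  [0, 1, -∞]
  [-∞, 0, -15]
  [-∞, 3, 0]
D(1):
  [0, 1, -∞]
  [-∞, 0, -15]
  [-∞, 3, 0]
D(2):
  [0, 1, -14]
  [-∞, 0, -15]
  [-∞, 3, 0]
D(3):
  [0, 1, -14]
  [-∞, 0, -15]
  [-∞, 3, 0]
Key observation: every diagonal entry stays at the unit through all rounds, so no improving cycle exists.
Answer: CONVERGES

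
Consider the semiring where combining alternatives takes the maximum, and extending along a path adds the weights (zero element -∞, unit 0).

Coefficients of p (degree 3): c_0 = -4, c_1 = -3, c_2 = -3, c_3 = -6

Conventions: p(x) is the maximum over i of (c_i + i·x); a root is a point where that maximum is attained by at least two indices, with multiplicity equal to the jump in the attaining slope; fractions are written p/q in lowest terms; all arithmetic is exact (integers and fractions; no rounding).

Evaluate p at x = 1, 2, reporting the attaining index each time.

p(1) = max(-4+0·1=-4, -3+1·1=-2, -3+2·1=-1, -6+3·1=-3) = -1 (attained by i=2)
p(2) = max(-4+0·2=-4, -3+1·2=-1, -3+2·2=1, -6+3·2=0) = 1 (attained by i=2)
Answer: p(1) = -1; p(2) = 1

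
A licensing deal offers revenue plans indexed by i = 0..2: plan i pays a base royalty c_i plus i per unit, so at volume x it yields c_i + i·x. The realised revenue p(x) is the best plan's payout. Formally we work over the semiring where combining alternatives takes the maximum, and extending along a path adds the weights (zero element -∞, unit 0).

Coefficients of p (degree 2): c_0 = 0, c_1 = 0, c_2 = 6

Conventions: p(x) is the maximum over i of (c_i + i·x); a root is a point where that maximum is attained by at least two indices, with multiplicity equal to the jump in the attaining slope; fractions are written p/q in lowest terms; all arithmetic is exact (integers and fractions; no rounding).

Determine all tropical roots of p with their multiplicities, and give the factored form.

hull edge (i=0, c=0) to (i=2, c=6): slope 3, span 2
Factored form: p(x) = 6 ⊗ (x ⊕ (-3)) ⊗ (x ⊕ (-3))
Answer: roots = -3 (mult 2)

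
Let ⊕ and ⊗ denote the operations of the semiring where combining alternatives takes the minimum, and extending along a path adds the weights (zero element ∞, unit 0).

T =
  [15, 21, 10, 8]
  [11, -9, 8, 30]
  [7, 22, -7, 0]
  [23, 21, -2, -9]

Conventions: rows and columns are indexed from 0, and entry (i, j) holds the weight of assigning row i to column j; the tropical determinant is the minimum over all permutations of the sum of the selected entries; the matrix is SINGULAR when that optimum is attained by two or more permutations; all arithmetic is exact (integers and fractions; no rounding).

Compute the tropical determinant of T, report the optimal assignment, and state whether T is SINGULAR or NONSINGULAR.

σ = (0, 1, 2, 3): 15 + (-9) + (-7) + (-9) = -10
σ = (0, 1, 3, 2): 15 + (-9) + 0 + (-2) = 4
σ = (0, 2, 1, 3): 15 + 8 + 22 + (-9) = 36
σ = (0, 2, 3, 1): 15 + 8 + 0 + 21 = 44
σ = (0, 3, 1, 2): 15 + 30 + 22 + (-2) = 65
σ = (0, 3, 2, 1): 15 + 30 + (-7) + 21 = 59
σ = (1, 0, 2, 3): 21 + 11 + (-7) + (-9) = 16
σ = (1, 0, 3, 2): 21 + 11 + 0 + (-2) = 30
σ = (1, 2, 0, 3): 21 + 8 + 7 + (-9) = 27
σ = (1, 2, 3, 0): 21 + 8 + 0 + 23 = 52
σ = (1, 3, 0, 2): 21 + 30 + 7 + (-2) = 56
σ = (1, 3, 2, 0): 21 + 30 + (-7) + 23 = 67
σ = (2, 0, 1, 3): 10 + 11 + 22 + (-9) = 34
σ = (2, 0, 3, 1): 10 + 11 + 0 + 21 = 42
σ = (2, 1, 0, 3): 10 + (-9) + 7 + (-9) = -1
σ = (2, 1, 3, 0): 10 + (-9) + 0 + 23 = 24
σ = (2, 3, 0, 1): 10 + 30 + 7 + 21 = 68
σ = (2, 3, 1, 0): 10 + 30 + 22 + 23 = 85
σ = (3, 0, 1, 2): 8 + 11 + 22 + (-2) = 39
σ = (3, 0, 2, 1): 8 + 11 + (-7) + 21 = 33
σ = (3, 1, 0, 2): 8 + (-9) + 7 + (-2) = 4
σ = (3, 1, 2, 0): 8 + (-9) + (-7) + 23 = 15
σ = (3, 2, 0, 1): 8 + 8 + 7 + 21 = 44
σ = (3, 2, 1, 0): 8 + 8 + 22 + 23 = 61
Optimal value attained by: σ = (0, 1, 2, 3).
Answer: det⊕(T) = -10; verdict: NONSINGULAR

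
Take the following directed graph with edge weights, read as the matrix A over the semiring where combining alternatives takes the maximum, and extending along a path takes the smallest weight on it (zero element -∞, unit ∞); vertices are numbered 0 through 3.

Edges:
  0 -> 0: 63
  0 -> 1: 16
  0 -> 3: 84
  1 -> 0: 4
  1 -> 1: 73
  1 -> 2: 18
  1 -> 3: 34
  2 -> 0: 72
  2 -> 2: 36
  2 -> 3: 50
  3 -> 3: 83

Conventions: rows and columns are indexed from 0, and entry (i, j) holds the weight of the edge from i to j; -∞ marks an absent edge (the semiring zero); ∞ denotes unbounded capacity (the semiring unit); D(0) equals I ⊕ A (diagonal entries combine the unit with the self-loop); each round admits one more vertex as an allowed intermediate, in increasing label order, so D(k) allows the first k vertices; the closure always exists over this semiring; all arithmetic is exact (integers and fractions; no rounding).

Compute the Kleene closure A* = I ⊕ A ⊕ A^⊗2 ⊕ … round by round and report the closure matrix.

D(0):
  [∞, 16, -∞, 84]
  [4, ∞, 18, 34]
  [72, -∞, ∞, 50]
  [-∞, -∞, -∞, ∞]
D(1):
  [∞, 16, -∞, 84]
  [4, ∞, 18, 34]
  [72, 16, ∞, 72]
  [-∞, -∞, -∞, ∞]
D(2):
  [∞, 16, 16, 84]
  [4, ∞, 18, 34]
  [72, 16, ∞, 72]
  [-∞, -∞, -∞, ∞]
D(3):
  [∞, 16, 16, 84]
  [18, ∞, 18, 34]
  [72, 16, ∞, 72]
  [-∞, -∞, -∞, ∞]
D(4):
  [∞, 16, 16, 84]
  [18, ∞, 18, 34]
  [72, 16, ∞, 72]
  [-∞, -∞, -∞, ∞]
Answer: A* = [[∞, 16, 16, 84], [18, ∞, 18, 34], [72, 16, ∞, 72], [-∞, -∞, -∞, ∞]]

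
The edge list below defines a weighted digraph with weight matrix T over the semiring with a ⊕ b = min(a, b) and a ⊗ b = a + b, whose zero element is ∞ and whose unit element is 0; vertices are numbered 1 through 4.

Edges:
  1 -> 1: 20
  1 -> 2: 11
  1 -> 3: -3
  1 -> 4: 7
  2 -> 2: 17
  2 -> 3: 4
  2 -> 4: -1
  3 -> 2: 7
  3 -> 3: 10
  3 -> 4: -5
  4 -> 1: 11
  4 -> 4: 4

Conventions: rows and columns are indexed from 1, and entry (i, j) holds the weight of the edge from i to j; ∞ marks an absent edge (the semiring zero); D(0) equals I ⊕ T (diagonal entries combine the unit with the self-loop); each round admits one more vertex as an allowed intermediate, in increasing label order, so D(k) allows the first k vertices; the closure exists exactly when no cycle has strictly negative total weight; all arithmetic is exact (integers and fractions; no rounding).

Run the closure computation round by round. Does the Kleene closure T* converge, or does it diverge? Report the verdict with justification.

D(0):
  [0, 11, -3, 7]
  [∞, 0, 4, -1]
  [∞, 7, 0, -5]
  [11, ∞, ∞, 0]
D(1):
  [0, 11, -3, 7]
  [∞, 0, 4, -1]
  [∞, 7, 0, -5]
  [11, 22, 8, 0]
D(2):
  [0, 11, -3, 7]
  [∞, 0, 4, -1]
  [∞, 7, 0, -5]
  [11, 22, 8, 0]
D(3):
  [0, 4, -3, -8]
  [∞, 0, 4, -1]
  [∞, 7, 0, -5]
  [11, 15, 8, 0]
D(4):
  [0, 4, -3, -8]
  [10, 0, 4, -1]
  [6, 7, 0, -5]
  [11, 15, 8, 0]
Key observation: every diagonal entry stays at the unit through all rounds, so no improving cycle exists.
Answer: CONVERGES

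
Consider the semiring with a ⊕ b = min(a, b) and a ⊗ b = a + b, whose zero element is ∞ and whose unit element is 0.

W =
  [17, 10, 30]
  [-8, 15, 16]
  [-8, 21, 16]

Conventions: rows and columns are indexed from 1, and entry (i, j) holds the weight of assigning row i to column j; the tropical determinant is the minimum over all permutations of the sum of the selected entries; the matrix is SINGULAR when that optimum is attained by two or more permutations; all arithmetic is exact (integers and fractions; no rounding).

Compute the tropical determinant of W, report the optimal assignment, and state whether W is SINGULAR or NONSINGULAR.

σ = (1, 2, 3): 17 + 15 + 16 = 48
σ = (1, 3, 2): 17 + 16 + 21 = 54
σ = (2, 1, 3): 10 + (-8) + 16 = 18
σ = (2, 3, 1): 10 + 16 + (-8) = 18
σ = (3, 1, 2): 30 + (-8) + 21 = 43
σ = (3, 2, 1): 30 + 15 + (-8) = 37
Optimal value attained by: σ = (2, 1, 3).
Answer: det⊕(W) = 18; verdict: SINGULAR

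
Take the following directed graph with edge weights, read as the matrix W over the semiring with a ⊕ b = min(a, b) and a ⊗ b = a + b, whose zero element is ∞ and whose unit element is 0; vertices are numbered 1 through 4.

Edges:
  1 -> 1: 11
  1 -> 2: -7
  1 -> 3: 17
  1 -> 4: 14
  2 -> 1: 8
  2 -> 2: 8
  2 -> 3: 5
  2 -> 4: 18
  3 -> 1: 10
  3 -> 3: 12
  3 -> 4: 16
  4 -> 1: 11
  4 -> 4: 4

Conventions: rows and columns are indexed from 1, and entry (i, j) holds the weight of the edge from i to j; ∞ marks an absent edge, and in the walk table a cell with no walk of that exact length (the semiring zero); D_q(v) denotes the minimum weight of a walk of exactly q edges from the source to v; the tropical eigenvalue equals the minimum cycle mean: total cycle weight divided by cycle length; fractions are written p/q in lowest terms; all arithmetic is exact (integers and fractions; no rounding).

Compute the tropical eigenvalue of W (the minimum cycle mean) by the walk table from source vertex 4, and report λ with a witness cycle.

q=0: [∞, ∞, ∞, 0]
q=1: [11, ∞, ∞, 4]
q=2: [15, 4, 28, 8]
q=3: [12, 8, 9, 12]
q=4: [16, 5, 13, 16]
Optimal cycle mean attained by: cycle 1->2->1, total (-7) + 8, length 2.
Answer: λ = 1/2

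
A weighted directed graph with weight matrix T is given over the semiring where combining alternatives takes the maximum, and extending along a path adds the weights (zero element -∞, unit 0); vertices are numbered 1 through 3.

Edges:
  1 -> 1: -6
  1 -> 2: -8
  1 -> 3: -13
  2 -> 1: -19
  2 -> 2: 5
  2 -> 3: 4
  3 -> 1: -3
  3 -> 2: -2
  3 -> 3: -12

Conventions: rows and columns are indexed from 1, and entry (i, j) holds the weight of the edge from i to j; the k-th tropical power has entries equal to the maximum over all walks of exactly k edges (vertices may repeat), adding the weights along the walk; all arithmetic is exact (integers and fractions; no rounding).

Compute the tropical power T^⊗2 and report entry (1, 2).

T^⊗2:
  [-12, -3, -4]
  [1, 10, 9]
  [-9, 3, 2]
Key observation: the optimum is the walk 1->2->2, with weight (-8) + 5 = -3.
Optimal value attained by: walk 1->2->2.
Answer: (T^⊗2)[1][2] = -3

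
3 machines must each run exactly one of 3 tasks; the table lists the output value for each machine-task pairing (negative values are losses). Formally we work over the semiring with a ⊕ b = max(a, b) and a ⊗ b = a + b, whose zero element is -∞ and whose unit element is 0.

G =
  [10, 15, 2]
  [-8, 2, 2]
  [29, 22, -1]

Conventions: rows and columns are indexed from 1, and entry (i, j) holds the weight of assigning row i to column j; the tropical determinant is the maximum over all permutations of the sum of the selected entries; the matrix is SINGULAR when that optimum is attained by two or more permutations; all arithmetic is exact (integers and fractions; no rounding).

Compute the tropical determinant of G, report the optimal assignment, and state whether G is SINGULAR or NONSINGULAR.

σ = (1, 2, 3): 10 + 2 + (-1) = 11
σ = (1, 3, 2): 10 + 2 + 22 = 34
σ = (2, 1, 3): 15 + (-8) + (-1) = 6
σ = (2, 3, 1): 15 + 2 + 29 = 46
σ = (3, 1, 2): 2 + (-8) + 22 = 16
σ = (3, 2, 1): 2 + 2 + 29 = 33
Optimal value attained by: σ = (2, 3, 1).
Answer: det⊕(G) = 46; verdict: NONSINGULAR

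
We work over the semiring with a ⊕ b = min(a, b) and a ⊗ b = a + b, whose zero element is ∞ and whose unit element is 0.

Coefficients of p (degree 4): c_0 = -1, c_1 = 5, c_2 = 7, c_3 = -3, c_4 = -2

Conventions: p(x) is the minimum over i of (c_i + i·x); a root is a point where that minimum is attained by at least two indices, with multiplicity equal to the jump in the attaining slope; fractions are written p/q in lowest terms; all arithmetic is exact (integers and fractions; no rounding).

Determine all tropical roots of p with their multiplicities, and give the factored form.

hull edge (i=0, c=-1) to (i=3, c=-3): slope -2/3, span 3
hull edge (i=3, c=-3) to (i=4, c=-2): slope 1, span 1
Factored form: p(x) = -2 ⊗ (x ⊕ (-1)) ⊗ (x ⊕ 2/3) ⊗ (x ⊕ 2/3) ⊗ (x ⊕ 2/3)
Answer: roots = -1 (mult 1), 2/3 (mult 3)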